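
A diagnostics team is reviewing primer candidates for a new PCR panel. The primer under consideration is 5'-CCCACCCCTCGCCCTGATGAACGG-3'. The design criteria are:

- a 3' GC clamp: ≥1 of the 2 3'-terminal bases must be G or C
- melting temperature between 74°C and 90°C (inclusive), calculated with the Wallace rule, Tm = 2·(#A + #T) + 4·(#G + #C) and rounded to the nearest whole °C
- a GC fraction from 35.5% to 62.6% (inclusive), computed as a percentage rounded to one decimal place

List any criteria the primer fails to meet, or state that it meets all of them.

Fails: GC content.

Base counts: A=4, T=3, G=5, C=12 (length 24).
GC clamp: 3' end GG has 2 G/C ✓
Tm: Tm = 2·7 + 4·17 = 82°C ✓
GC content: GC 17/24 = 70.8%, outside 35.5–62.6% ✗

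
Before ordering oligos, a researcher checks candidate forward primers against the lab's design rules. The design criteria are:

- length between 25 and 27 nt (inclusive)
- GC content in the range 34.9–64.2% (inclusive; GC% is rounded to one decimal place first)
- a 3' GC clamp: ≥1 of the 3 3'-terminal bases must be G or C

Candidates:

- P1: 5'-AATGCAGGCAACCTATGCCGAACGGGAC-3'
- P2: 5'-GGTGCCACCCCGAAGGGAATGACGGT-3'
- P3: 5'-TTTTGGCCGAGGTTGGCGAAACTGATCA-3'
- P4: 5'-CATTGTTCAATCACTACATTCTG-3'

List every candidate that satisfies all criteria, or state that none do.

P1 (28 nt, A=9 T=3 G=8 C=8): length 28, outside 25–27 ✗; GC 16/28 = 57.1% ✓; 3' end GAC has 2 G/C ✓ — fails.
P2 (26 nt, A=6 T=3 G=10 C=7): length 26 ✓; GC 17/26 = 65.4%, outside 34.9–64.2% ✗; 3' end GGT has 2 G/C ✓ — fails.
P3 (28 nt, A=6 T=8 G=9 C=5): length 28, outside 25–27 ✗; GC 14/28 = 50.0% ✓; 3' end TCA has 1 G/C ✓ — fails.
P4 (23 nt, A=6 T=9 G=2 C=6): length 23, outside 25–27 ✗; GC 8/23 = 34.8%, outside 34.9–64.2% ✗; 3' end CTG has 2 G/C ✓ — fails.

None of the candidates satisfy all criteria.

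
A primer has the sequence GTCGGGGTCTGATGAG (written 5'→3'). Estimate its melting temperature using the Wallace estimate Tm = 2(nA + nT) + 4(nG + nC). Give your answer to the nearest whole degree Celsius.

Base counts: A=2, T=4, G=8, C=2 (length 16).
Tm = 2·(2+4) + 4·(8+2) = 2·6 + 4·10 = 12 + 40 = 52°C.

52°C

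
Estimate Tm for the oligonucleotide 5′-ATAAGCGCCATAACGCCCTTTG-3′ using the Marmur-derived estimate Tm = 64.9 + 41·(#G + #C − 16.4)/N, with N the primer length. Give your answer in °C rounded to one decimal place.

Base counts: A=6, T=5, G=4, C=7; G+C = 11, N = 22.
Tm = 64.9 + 41·(11 − 16.4)/22 = 64.9 + -221.40/22 = 54.8°C.

54.8°C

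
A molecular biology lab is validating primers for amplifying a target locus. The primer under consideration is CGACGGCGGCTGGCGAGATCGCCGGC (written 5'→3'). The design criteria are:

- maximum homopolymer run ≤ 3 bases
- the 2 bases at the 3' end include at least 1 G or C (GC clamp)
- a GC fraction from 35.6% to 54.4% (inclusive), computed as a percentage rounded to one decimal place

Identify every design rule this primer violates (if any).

Base counts: A=3, T=2, G=12, C=9 (length 26).
homopolymer run: longest run = 2 ✓
GC clamp: 3' end GC has 2 G/C ✓
GC content: GC 21/26 = 80.8%, outside 35.6–54.4% ✗

Fails: GC content.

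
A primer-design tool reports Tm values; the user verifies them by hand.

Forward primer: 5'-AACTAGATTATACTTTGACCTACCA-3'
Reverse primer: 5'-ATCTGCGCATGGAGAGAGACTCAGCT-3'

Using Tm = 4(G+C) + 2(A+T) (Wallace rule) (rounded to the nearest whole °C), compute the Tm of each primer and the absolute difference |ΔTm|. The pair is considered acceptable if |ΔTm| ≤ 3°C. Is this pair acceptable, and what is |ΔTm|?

|ΔTm| = 14°C; the pair is not acceptable.

Forward: A=9 T=8 G=2 C=6 → Tm = 2·17 + 4·8 = 66°C.
Reverse: A=7 T=5 G=8 C=6 → Tm = 2·12 + 4·14 = 80°C.
|ΔTm| = |66 − 80| = 14°C, > 3°C.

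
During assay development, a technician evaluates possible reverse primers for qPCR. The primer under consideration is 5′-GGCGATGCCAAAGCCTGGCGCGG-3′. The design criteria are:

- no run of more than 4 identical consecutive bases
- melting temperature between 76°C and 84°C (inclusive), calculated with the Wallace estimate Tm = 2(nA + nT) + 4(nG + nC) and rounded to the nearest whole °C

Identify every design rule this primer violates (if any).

Meets all criteria.

Base counts: A=4, T=2, G=10, C=7 (length 23).
homopolymer run: longest run = 3 ✓
Tm: Tm = 2·6 + 4·17 = 80°C ✓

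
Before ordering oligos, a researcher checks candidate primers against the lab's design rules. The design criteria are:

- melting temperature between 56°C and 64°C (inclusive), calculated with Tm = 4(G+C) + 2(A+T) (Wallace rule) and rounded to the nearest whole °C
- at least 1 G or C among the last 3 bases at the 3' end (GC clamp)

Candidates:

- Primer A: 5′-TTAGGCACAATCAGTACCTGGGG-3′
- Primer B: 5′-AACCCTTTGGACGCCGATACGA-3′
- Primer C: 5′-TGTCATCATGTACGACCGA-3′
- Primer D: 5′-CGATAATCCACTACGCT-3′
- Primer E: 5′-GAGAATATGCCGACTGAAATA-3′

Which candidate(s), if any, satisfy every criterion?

Primer C only.

Primer A (23 nt, A=6 T=5 G=7 C=5): Tm = 2·11 + 4·12 = 70°C, outside 56–64°C ✗; 3' end GGG has 3 G/C ✓ — fails.
Primer B (22 nt, A=6 T=4 G=5 C=7): Tm = 2·10 + 4·12 = 68°C, outside 56–64°C ✗; 3' end CGA has 2 G/C ✓ — fails.
Primer C (19 nt, A=5 T=5 G=4 C=5): Tm = 2·10 + 4·9 = 56°C ✓; 3' end CGA has 2 G/C ✓ — passes.
Primer D (17 nt, A=5 T=4 G=2 C=6): Tm = 2·9 + 4·8 = 50°C, outside 56–64°C ✗; 3' end GCT has 2 G/C ✓ — fails.
Primer E (21 nt, A=9 T=4 G=5 C=3): Tm = 2·13 + 4·8 = 58°C ✓; 3' end ATA has 0 G/C, need ≥1 ✗ — fails.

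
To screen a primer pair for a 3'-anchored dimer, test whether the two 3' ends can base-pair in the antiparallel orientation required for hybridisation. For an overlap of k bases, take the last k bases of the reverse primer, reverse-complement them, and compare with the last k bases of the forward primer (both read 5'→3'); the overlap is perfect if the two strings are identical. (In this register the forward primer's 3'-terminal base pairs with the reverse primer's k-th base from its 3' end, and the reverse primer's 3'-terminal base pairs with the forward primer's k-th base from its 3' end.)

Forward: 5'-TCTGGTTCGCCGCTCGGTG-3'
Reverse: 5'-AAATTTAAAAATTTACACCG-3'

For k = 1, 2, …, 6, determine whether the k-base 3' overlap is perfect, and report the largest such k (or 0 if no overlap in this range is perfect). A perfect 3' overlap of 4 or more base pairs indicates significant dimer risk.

Longest perfect overlap: 5 complementary base pairs; significant dimer risk (threshold 4).

Last 6 bases (5'→3') — forward …TCGGTG, reverse …ACACCG.
Reverse complement of the reverse primer's last 6 bases: CGGTGT; its first k bases are the reverse complement of the reverse primer's last k bases, so a perfect k-base overlap needs the forward primer's last k bases to equal them.
Comparing (forward last k vs required): k=1: G vs C ✗; k=2: TG vs CG ✗; k=3: GTG vs CGG ✗; k=4: GGTG vs CGGT ✗; k=5: CGGTG vs CGGTG ✓; k=6: TCGGTG vs CGGTGT ✗.
Only k = 5 is perfect, so the longest perfect 3' overlap is 5.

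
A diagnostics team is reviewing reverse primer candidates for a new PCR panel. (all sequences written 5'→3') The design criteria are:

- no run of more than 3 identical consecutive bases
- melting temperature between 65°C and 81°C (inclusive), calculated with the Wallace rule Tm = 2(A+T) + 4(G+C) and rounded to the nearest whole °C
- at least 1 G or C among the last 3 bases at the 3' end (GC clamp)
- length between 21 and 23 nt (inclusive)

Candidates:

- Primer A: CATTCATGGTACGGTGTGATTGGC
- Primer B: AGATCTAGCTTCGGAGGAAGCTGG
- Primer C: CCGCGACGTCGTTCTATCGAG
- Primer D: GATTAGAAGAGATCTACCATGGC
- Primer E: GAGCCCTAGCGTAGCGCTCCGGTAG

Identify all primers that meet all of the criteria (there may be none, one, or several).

Primer A (24 nt, A=4 T=8 G=8 C=4): longest run = 2 ✓; Tm = 2·12 + 4·12 = 72°C ✓; 3' end GGC has 3 G/C ✓; length 24, outside 21–23 ✗ — fails.
Primer B (24 nt, A=6 T=5 G=9 C=4): longest run = 2 ✓; Tm = 2·11 + 4·13 = 74°C ✓; 3' end TGG has 2 G/C ✓; length 24, outside 21–23 ✗ — fails.
Primer C (21 nt, A=3 T=5 G=6 C=7): longest run = 2 ✓; Tm = 2·8 + 4·13 = 68°C ✓; 3' end GAG has 2 G/C ✓; length 21 ✓ — passes.
Primer D (23 nt, A=8 T=5 G=6 C=4): longest run = 2 ✓; Tm = 2·13 + 4·10 = 66°C ✓; 3' end GGC has 3 G/C ✓; length 23 ✓ — passes.
Primer E (25 nt, A=4 T=4 G=9 C=8): longest run = 3 ✓; Tm = 2·8 + 4·17 = 84°C, outside 65–81°C ✗; 3' end TAG has 1 G/C ✓; length 25, outside 21–23 ✗ — fails.

Primer C and Primer D.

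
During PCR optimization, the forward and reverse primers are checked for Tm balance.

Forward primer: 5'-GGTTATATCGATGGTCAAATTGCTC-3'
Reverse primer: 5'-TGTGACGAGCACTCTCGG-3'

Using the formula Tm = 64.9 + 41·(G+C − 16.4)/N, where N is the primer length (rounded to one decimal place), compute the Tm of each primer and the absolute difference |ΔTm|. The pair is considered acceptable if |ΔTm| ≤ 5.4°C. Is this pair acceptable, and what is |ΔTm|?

|ΔTm| = 1.8°C; the pair is acceptable.

Forward: G+C = 10, N = 25 → Tm = 64.9 + 41·(10 − 16.4)/25 = 54.4°C.
Reverse: G+C = 11, N = 18 → Tm = 64.9 + 41·(11 − 16.4)/18 = 52.6°C.
|ΔTm| = |54.4 − 52.6| = 1.8°C, ≤ 5.4°C.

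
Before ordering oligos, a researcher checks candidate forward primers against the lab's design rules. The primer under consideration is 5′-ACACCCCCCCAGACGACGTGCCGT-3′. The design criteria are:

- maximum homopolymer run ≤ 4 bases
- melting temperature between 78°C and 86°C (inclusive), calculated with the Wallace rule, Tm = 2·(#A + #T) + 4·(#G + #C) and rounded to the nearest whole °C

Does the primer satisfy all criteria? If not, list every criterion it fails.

Fails: homopolymer run.

Base counts: A=5, T=2, G=5, C=12 (length 24).
homopolymer run: longest run = 7, exceeds 4 ✗
Tm: Tm = 2·7 + 4·17 = 82°C ✓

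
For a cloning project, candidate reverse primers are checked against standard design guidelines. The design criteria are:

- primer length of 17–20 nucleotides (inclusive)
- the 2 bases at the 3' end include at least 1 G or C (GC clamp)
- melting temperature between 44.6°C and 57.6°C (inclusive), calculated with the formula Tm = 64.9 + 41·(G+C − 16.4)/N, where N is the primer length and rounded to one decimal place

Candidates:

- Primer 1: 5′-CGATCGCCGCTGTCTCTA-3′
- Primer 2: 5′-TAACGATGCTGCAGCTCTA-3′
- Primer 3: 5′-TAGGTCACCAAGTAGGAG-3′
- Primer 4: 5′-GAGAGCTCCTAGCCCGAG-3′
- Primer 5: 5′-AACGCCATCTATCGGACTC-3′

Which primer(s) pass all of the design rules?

Primer 1 (18 nt, A=2 T=5 G=4 C=7): length 18 ✓; 3' end TA has 0 G/C, need ≥1 ✗; Tm = 64.9 + 41·(11 − 16.4)/18 = 52.6°C ✓ — fails.
Primer 2 (19 nt, A=5 T=5 G=4 C=5): length 19 ✓; 3' end TA has 0 G/C, need ≥1 ✗; Tm = 64.9 + 41·(9 − 16.4)/19 = 48.9°C ✓ — fails.
Primer 3 (18 nt, A=6 T=3 G=6 C=3): length 18 ✓; 3' end AG has 1 G/C ✓; Tm = 64.9 + 41·(9 − 16.4)/18 = 48.0°C ✓ — passes.
Primer 4 (18 nt, A=4 T=2 G=6 C=6): length 18 ✓; 3' end AG has 1 G/C ✓; Tm = 64.9 + 41·(12 − 16.4)/18 = 54.9°C ✓ — passes.
Primer 5 (19 nt, A=5 T=4 G=3 C=7): length 19 ✓; 3' end TC has 1 G/C ✓; Tm = 64.9 + 41·(10 − 16.4)/19 = 51.1°C ✓ — passes.

Primer 3, Primer 4 and Primer 5.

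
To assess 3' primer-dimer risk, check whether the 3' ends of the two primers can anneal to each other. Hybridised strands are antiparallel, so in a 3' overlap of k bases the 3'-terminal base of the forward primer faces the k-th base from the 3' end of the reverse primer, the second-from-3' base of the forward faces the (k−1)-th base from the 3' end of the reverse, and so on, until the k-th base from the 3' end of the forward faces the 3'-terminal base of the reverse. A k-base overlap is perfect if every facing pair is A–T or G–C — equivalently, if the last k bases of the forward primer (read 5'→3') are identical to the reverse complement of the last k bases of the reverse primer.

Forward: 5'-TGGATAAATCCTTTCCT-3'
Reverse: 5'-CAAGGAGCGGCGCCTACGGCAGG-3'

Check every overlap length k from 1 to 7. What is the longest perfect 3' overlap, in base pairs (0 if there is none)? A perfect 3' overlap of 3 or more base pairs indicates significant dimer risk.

Longest perfect overlap: 3 complementary base pairs; significant dimer risk (threshold 3).

Last 7 bases (5'→3') — forward …CTTTCCT, reverse …CGGCAGG.
Reverse complement of the reverse primer's last 7 bases: CCTGCCG; its first k bases are the reverse complement of the reverse primer's last k bases, so a perfect k-base overlap needs the forward primer's last k bases to equal them.
Comparing (forward last k vs required): k=1: T vs C ✗; k=2: CT vs CC ✗; k=3: CCT vs CCT ✓; k=4: TCCT vs CCTG ✗; k=5: TTCCT vs CCTGC ✗; k=6: TTTCCT vs CCTGCC ✗; k=7: CTTTCCT vs CCTGCCG ✗.
Only k = 3 is perfect, so the longest perfect 3' overlap is 3.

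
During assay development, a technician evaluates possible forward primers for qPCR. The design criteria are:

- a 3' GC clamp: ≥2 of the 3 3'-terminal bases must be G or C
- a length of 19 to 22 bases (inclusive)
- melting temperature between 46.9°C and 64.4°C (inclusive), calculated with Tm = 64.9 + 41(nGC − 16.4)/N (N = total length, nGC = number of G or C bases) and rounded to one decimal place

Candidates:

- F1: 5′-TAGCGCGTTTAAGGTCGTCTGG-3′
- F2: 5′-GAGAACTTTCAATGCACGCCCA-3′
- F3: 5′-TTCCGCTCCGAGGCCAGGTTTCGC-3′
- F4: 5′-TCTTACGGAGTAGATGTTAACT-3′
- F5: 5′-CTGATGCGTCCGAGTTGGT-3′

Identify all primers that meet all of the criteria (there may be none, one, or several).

F1, F2 and F5.

F1 (22 nt, A=3 T=7 G=8 C=4): 3' end TGG has 2 G/C ✓; length 22 ✓; Tm = 64.9 + 41·(12 − 16.4)/22 = 56.7°C ✓ — passes.
F2 (22 nt, A=7 T=4 G=4 C=7): 3' end CCA has 2 G/C ✓; length 22 ✓; Tm = 64.9 + 41·(11 − 16.4)/22 = 54.8°C ✓ — passes.
F3 (24 nt, A=2 T=6 G=7 C=9): 3' end CGC has 3 G/C ✓; length 24, outside 19–22 ✗; Tm = 64.9 + 41·(16 − 16.4)/24 = 64.2°C ✓ — fails.
F4 (22 nt, A=6 T=8 G=5 C=3): 3' end ACT has 1 G/C, need ≥2 ✗; length 22 ✓; Tm = 64.9 + 41·(8 − 16.4)/22 = 49.2°C ✓ — fails.
F5 (19 nt, A=2 T=6 G=7 C=4): 3' end GGT has 2 G/C ✓; length 19 ✓; Tm = 64.9 + 41·(11 − 16.4)/19 = 53.2°C ✓ — passes.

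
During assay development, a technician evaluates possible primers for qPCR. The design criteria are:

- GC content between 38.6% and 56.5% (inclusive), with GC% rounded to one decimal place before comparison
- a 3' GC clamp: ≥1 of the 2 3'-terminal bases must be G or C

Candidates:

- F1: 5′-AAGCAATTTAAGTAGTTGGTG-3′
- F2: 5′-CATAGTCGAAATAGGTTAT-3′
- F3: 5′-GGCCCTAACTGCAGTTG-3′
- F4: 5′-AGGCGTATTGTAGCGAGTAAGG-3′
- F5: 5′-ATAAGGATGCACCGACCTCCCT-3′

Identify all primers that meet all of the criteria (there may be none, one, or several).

F1 (21 nt, A=7 T=7 G=6 C=1): GC 7/21 = 33.3%, outside 38.6–56.5% ✗; 3' end TG has 1 G/C ✓ — fails.
F2 (19 nt, A=7 T=6 G=4 C=2): GC 6/19 = 31.6%, outside 38.6–56.5% ✗; 3' end AT has 0 G/C, need ≥1 ✗ — fails.
F3 (17 nt, A=3 T=4 G=5 C=5): GC 10/17 = 58.8%, outside 38.6–56.5% ✗; 3' end TG has 1 G/C ✓ — fails.
F4 (22 nt, A=6 T=5 G=9 C=2): GC 11/22 = 50.0% ✓; 3' end GG has 2 G/C ✓ — passes.
F5 (22 nt, A=6 T=4 G=4 C=8): GC 12/22 = 54.5% ✓; 3' end CT has 1 G/C ✓ — passes.

F4 and F5.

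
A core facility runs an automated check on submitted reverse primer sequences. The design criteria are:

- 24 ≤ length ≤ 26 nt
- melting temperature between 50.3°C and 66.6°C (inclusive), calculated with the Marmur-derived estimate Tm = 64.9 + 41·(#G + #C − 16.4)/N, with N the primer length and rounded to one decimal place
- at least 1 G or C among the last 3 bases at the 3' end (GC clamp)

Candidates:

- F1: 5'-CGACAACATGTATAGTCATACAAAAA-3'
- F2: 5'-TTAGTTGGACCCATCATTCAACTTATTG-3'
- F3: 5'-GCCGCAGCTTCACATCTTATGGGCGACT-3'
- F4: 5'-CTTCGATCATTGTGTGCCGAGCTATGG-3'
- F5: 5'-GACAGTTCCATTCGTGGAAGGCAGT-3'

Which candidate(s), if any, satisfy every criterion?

F5 only.

F1 (26 nt, A=13 T=5 G=3 C=5): length 26 ✓; Tm = 64.9 + 41·(8 − 16.4)/26 = 51.7°C ✓; 3' end AAA has 0 G/C, need ≥1 ✗ — fails.
F2 (28 nt, A=7 T=11 G=4 C=6): length 28, outside 24–26 ✗; Tm = 64.9 + 41·(10 − 16.4)/28 = 55.5°C ✓; 3' end TTG has 1 G/C ✓ — fails.
F3 (28 nt, A=5 T=7 G=7 C=9): length 28, outside 24–26 ✗; Tm = 64.9 + 41·(16 − 16.4)/28 = 64.3°C ✓; 3' end ACT has 1 G/C ✓ — fails.
F4 (27 nt, A=4 T=9 G=8 C=6): length 27, outside 24–26 ✗; Tm = 64.9 + 41·(14 − 16.4)/27 = 61.3°C ✓; 3' end TGG has 2 G/C ✓ — fails.
F5 (25 nt, A=6 T=6 G=8 C=5): length 25 ✓; Tm = 64.9 + 41·(13 − 16.4)/25 = 59.3°C ✓; 3' end AGT has 1 G/C ✓ — passes.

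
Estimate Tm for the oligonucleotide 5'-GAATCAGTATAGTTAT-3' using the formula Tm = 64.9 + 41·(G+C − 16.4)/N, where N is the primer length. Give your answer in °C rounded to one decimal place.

Base counts: A=6, T=6, G=3, C=1; G+C = 4, N = 16.
Tm = 64.9 + 41·(4 − 16.4)/16 = 64.9 + -508.40/16 = 33.1°C.

33.1°C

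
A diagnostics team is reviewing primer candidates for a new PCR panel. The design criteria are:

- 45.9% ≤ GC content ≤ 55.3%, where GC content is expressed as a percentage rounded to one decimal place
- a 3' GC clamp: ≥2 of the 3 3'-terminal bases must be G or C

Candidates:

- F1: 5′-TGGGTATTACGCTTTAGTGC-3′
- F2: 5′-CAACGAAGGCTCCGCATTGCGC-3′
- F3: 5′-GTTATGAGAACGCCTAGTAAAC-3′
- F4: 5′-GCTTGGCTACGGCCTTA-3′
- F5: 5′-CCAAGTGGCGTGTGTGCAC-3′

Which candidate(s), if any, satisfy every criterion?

F1 (20 nt, A=3 T=8 G=6 C=3): GC 9/20 = 45.0%, outside 45.9–55.3% ✗; 3' end TGC has 2 G/C ✓ — fails.
F2 (22 nt, A=5 T=3 G=6 C=8): GC 14/22 = 63.6%, outside 45.9–55.3% ✗; 3' end CGC has 3 G/C ✓ — fails.
F3 (22 nt, A=8 T=5 G=5 C=4): GC 9/22 = 40.9%, outside 45.9–55.3% ✗; 3' end AAC has 1 G/C, need ≥2 ✗ — fails.
F4 (17 nt, A=2 T=5 G=5 C=5): GC 10/17 = 58.8%, outside 45.9–55.3% ✗; 3' end TTA has 0 G/C, need ≥2 ✗ — fails.
F5 (19 nt, A=3 T=4 G=7 C=5): GC 12/19 = 63.2%, outside 45.9–55.3% ✗; 3' end CAC has 2 G/C ✓ — fails.

None of the candidates satisfy all criteria.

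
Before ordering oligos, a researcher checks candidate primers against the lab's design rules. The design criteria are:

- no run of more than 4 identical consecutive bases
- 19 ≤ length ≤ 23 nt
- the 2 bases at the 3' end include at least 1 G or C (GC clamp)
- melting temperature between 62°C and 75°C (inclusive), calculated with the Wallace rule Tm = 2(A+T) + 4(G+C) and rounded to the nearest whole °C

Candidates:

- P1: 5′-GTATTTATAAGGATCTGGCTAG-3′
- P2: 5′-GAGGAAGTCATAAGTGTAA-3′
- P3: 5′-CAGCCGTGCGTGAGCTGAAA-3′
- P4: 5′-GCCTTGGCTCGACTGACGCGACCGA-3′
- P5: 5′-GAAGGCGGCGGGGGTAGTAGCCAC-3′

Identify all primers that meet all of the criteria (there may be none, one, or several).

P1 (22 nt, A=6 T=8 G=6 C=2): longest run = 3 ✓; length 22 ✓; 3' end AG has 1 G/C ✓; Tm = 2·14 + 4·8 = 60°C, outside 62–75°C ✗ — fails.
P2 (19 nt, A=8 T=4 G=6 C=1): longest run = 2 ✓; length 19 ✓; 3' end AA has 0 G/C, need ≥1 ✗; Tm = 2·12 + 4·7 = 52°C, outside 62–75°C ✗ — fails.
P3 (20 nt, A=5 T=3 G=7 C=5): longest run = 3 ✓; length 20 ✓; 3' end AA has 0 G/C, need ≥1 ✗; Tm = 2·8 + 4·12 = 64°C ✓ — fails.
P4 (25 nt, A=4 T=4 G=8 C=9): longest run = 2 ✓; length 25, outside 19–23 ✗; 3' end GA has 1 G/C ✓; Tm = 2·8 + 4·17 = 84°C, outside 62–75°C ✗ — fails.
P5 (24 nt, A=5 T=2 G=12 C=5): longest run = 5, exceeds 4 ✗; length 24, outside 19–23 ✗; 3' end AC has 1 G/C ✓; Tm = 2·7 + 4·17 = 82°C, outside 62–75°C ✗ — fails.

None of the candidates satisfy all criteria.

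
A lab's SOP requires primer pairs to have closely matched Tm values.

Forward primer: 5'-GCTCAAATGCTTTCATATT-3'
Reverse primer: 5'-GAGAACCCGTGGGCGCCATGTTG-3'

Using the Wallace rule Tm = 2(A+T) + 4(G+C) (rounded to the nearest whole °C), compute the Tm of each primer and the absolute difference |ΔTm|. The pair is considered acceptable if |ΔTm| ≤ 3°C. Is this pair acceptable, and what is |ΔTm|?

Forward: A=5 T=8 G=2 C=4 → Tm = 2·13 + 4·6 = 50°C.
Reverse: A=4 T=4 G=9 C=6 → Tm = 2·8 + 4·15 = 76°C.
|ΔTm| = |50 − 76| = 26°C, > 3°C.

|ΔTm| = 26°C; the pair is not acceptable.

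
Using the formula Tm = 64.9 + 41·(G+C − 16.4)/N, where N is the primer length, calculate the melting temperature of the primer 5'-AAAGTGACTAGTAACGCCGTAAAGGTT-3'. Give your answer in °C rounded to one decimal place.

56.7°C

Base counts: A=10, T=6, G=7, C=4; G+C = 11, N = 27.
Tm = 64.9 + 41·(11 − 16.4)/27 = 64.9 + -221.40/27 = 56.7°C.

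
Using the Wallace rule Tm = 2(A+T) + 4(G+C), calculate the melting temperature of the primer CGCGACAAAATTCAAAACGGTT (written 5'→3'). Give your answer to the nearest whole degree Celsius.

62°C

Base counts: A=9, T=4, G=4, C=5 (length 22).
Tm = 2·(9+4) + 4·(4+5) = 2·13 + 4·9 = 26 + 36 = 62°C.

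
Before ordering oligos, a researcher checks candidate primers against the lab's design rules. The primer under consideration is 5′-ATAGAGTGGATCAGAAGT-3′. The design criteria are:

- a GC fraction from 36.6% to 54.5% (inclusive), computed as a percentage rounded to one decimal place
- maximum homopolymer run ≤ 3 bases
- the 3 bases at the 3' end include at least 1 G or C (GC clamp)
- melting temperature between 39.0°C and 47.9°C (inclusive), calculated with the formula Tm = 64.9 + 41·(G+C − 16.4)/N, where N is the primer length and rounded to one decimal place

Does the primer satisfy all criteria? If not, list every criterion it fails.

Base counts: A=7, T=4, G=6, C=1 (length 18).
GC content: GC 7/18 = 38.9% ✓
homopolymer run: longest run = 2 ✓
GC clamp: 3' end AGT has 1 G/C ✓
Tm: Tm = 64.9 + 41·(7 − 16.4)/18 = 43.5°C ✓

Meets all criteria.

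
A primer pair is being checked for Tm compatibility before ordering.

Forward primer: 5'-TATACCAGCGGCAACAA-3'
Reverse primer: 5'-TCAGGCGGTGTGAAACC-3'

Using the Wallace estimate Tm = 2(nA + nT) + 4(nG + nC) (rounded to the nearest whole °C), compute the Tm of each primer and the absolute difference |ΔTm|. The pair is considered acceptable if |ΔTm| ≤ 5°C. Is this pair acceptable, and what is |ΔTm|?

Forward: A=7 T=2 G=3 C=5 → Tm = 2·9 + 4·8 = 50°C.
Reverse: A=4 T=3 G=6 C=4 → Tm = 2·7 + 4·10 = 54°C.
|ΔTm| = |50 − 54| = 4°C, ≤ 5°C.

|ΔTm| = 4°C; the pair is acceptable.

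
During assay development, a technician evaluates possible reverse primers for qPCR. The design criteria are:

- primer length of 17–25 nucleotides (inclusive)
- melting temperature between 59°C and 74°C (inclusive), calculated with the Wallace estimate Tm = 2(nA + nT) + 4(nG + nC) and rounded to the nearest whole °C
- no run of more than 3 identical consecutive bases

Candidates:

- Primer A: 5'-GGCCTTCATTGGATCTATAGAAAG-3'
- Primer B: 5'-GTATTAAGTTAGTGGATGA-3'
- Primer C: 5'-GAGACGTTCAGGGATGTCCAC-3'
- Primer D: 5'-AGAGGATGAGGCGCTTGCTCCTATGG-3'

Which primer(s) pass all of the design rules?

Primer A and Primer C.

Primer A (24 nt, A=7 T=7 G=6 C=4): length 24 ✓; Tm = 2·14 + 4·10 = 68°C ✓; longest run = 3 ✓ — passes.
Primer B (19 nt, A=6 T=7 G=6 C=0): length 19 ✓; Tm = 2·13 + 4·6 = 50°C, outside 59–74°C ✗; longest run = 2 ✓ — fails.
Primer C (21 nt, A=5 T=4 G=7 C=5): length 21 ✓; Tm = 2·9 + 4·12 = 66°C ✓; longest run = 3 ✓ — passes.
Primer D (26 nt, A=5 T=6 G=10 C=5): length 26, outside 17–25 ✗; Tm = 2·11 + 4·15 = 82°C, outside 59–74°C ✗; longest run = 2 ✓ — fails.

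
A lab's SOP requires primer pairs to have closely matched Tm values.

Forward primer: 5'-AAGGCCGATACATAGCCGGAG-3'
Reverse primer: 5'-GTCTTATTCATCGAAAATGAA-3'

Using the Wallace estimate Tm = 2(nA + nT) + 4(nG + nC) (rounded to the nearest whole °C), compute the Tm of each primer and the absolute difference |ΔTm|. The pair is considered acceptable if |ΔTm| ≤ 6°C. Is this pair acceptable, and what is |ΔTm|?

Forward: A=7 T=2 G=7 C=5 → Tm = 2·9 + 4·12 = 66°C.
Reverse: A=8 T=7 G=3 C=3 → Tm = 2·15 + 4·6 = 54°C.
|ΔTm| = |66 − 54| = 12°C, > 6°C.

|ΔTm| = 12°C; the pair is not acceptable.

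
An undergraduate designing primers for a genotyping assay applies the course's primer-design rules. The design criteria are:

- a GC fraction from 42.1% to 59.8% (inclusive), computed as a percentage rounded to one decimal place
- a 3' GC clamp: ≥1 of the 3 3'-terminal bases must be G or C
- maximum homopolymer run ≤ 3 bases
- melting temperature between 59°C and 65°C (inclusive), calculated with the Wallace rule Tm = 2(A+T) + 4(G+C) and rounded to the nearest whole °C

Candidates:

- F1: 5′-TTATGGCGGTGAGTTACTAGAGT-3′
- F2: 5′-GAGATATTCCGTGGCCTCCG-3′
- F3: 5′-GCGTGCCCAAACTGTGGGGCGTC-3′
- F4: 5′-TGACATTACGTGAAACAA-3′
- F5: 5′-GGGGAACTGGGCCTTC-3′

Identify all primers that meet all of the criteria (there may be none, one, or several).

F1 (23 nt, A=5 T=8 G=8 C=2): GC 10/23 = 43.5% ✓; 3' end AGT has 1 G/C ✓; longest run = 2 ✓; Tm = 2·13 + 4·10 = 66°C, outside 59–65°C ✗ — fails.
F2 (20 nt, A=3 T=5 G=6 C=6): GC 12/20 = 60.0%, outside 42.1–59.8% ✗; 3' end CCG has 3 G/C ✓; longest run = 2 ✓; Tm = 2·8 + 4·12 = 64°C ✓ — fails.
F3 (23 nt, A=3 T=4 G=9 C=7): GC 16/23 = 69.6%, outside 42.1–59.8% ✗; 3' end GTC has 2 G/C ✓; longest run = 4, exceeds 3 ✗; Tm = 2·7 + 4·16 = 78°C, outside 59–65°C ✗ — fails.
F4 (18 nt, A=8 T=4 G=3 C=3): GC 6/18 = 33.3%, outside 42.1–59.8% ✗; 3' end CAA has 1 G/C ✓; longest run = 3 ✓; Tm = 2·12 + 4·6 = 48°C, outside 59–65°C ✗ — fails.
F5 (16 nt, A=2 T=3 G=7 C=4): GC 11/16 = 68.8%, outside 42.1–59.8% ✗; 3' end TTC has 1 G/C ✓; longest run = 4, exceeds 3 ✗; Tm = 2·5 + 4·11 = 54°C, outside 59–65°C ✗ — fails.

None of the candidates satisfy all criteria.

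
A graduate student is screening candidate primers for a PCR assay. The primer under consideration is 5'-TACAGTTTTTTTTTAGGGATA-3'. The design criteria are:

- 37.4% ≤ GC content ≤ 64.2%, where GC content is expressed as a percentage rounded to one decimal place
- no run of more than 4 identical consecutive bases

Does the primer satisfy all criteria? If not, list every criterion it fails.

Base counts: A=5, T=11, G=4, C=1 (length 21).
GC content: GC 5/21 = 23.8%, outside 37.4–64.2% ✗
homopolymer run: longest run = 9, exceeds 4 ✗

Fails: GC content, homopolymer run.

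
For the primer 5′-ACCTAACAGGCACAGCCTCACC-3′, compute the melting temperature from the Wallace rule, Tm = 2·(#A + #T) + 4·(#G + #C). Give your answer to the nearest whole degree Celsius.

70°C

Base counts: A=7, T=2, G=3, C=10 (length 22).
Tm = 2·(7+2) + 4·(3+10) = 2·9 + 4·13 = 18 + 52 = 70°C.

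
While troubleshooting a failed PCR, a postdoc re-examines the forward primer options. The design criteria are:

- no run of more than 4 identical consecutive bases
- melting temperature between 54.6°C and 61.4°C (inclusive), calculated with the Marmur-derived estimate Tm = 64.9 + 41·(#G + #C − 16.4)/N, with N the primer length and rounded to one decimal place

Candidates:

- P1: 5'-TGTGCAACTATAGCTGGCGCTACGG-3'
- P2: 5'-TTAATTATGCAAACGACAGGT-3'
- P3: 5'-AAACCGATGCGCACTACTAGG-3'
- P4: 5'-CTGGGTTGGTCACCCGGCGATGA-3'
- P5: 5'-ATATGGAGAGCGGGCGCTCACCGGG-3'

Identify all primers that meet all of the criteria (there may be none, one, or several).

P1 (25 nt, A=5 T=6 G=8 C=6): longest run = 2 ✓; Tm = 64.9 + 41·(14 − 16.4)/25 = 61.0°C ✓ — passes.
P2 (21 nt, A=8 T=6 G=4 C=3): longest run = 3 ✓; Tm = 64.9 + 41·(7 − 16.4)/21 = 46.5°C, outside 54.6–61.4°C ✗ — fails.
P3 (21 nt, A=7 T=3 G=5 C=6): longest run = 3 ✓; Tm = 64.9 + 41·(11 − 16.4)/21 = 54.4°C, outside 54.6–61.4°C ✗ — fails.
P4 (23 nt, A=3 T=5 G=9 C=6): longest run = 3 ✓; Tm = 64.9 + 41·(15 − 16.4)/23 = 62.4°C, outside 54.6–61.4°C ✗ — fails.
P5 (25 nt, A=5 T=3 G=11 C=6): longest run = 3 ✓; Tm = 64.9 + 41·(17 − 16.4)/25 = 65.9°C, outside 54.6–61.4°C ✗ — fails.

P1 only.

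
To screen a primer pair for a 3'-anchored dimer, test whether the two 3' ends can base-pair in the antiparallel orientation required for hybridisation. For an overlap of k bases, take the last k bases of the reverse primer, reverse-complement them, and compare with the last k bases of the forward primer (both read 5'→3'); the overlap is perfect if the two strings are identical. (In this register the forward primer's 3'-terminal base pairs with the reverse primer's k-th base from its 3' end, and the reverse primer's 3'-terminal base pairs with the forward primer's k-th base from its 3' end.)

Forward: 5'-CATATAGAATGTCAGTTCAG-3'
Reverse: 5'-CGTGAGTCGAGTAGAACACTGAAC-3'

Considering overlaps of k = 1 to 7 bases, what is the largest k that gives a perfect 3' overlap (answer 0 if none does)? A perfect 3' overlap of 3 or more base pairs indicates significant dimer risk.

Last 7 bases (5'→3') — forward …AGTTCAG, reverse …ACTGAAC.
Reverse complement of the reverse primer's last 7 bases: GTTCAGT; its first k bases are the reverse complement of the reverse primer's last k bases, so a perfect k-base overlap needs the forward primer's last k bases to equal them.
Comparing (forward last k vs required): k=1: G vs G ✓; k=2: AG vs GT ✗; k=3: CAG vs GTT ✗; k=4: TCAG vs GTTC ✗; k=5: TTCAG vs GTTCA ✗; k=6: GTTCAG vs GTTCAG ✓; k=7: AGTTCAG vs GTTCAGT ✗.
Perfect overlaps at k = 1, 6; the largest is 6.

Longest perfect overlap: 6 complementary base pairs; significant dimer risk (threshold 3).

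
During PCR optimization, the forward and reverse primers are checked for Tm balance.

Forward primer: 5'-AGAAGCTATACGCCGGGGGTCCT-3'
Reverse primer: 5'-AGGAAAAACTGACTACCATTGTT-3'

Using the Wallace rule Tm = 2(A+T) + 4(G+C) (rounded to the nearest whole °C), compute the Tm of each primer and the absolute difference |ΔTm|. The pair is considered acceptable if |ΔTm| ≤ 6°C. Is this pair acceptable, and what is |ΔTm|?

|ΔTm| = 12°C; the pair is not acceptable.

Forward: A=5 T=4 G=8 C=6 → Tm = 2·9 + 4·14 = 74°C.
Reverse: A=9 T=6 G=4 C=4 → Tm = 2·15 + 4·8 = 62°C.
|ΔTm| = |74 − 62| = 12°C, > 6°C.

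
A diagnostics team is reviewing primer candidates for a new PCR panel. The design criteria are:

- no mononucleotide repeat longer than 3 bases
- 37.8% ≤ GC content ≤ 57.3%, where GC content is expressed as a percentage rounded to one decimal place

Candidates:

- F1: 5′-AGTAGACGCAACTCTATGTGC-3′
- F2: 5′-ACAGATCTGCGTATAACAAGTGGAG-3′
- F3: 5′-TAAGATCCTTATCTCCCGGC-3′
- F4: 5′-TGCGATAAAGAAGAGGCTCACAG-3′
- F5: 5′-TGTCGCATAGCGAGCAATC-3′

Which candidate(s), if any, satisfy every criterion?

F1 (21 nt, A=6 T=5 G=5 C=5): longest run = 2 ✓; GC 10/21 = 47.6% ✓ — passes.
F2 (25 nt, A=9 T=5 G=7 C=4): longest run = 2 ✓; GC 11/25 = 44.0% ✓ — passes.
F3 (20 nt, A=4 T=6 G=3 C=7): longest run = 3 ✓; GC 10/20 = 50.0% ✓ — passes.
F4 (23 nt, A=9 T=3 G=7 C=4): longest run = 3 ✓; GC 11/23 = 47.8% ✓ — passes.
F5 (19 nt, A=5 T=4 G=5 C=5): longest run = 2 ✓; GC 10/19 = 52.6% ✓ — passes.

F1, F2, F3, F4 and F5.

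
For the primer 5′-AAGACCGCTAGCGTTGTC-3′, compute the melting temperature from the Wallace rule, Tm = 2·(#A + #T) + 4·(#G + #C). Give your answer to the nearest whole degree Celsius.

Base counts: A=4, T=4, G=5, C=5 (length 18).
Tm = 2·(4+4) + 4·(5+5) = 2·8 + 4·10 = 16 + 40 = 56°C.

56°C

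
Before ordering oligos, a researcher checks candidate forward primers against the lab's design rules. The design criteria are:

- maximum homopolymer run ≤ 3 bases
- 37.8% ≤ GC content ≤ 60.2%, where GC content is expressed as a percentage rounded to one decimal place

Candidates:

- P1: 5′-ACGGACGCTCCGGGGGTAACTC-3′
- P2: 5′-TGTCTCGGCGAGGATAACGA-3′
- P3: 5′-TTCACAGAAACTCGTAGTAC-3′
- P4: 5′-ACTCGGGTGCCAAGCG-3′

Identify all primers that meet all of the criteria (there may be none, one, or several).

P1 (22 nt, A=4 T=3 G=8 C=7): longest run = 5, exceeds 3 ✗; GC 15/22 = 68.2%, outside 37.8–60.2% ✗ — fails.
P2 (20 nt, A=5 T=4 G=7 C=4): longest run = 2 ✓; GC 11/20 = 55.0% ✓ — passes.
P3 (20 nt, A=7 T=5 G=3 C=5): longest run = 3 ✓; GC 8/20 = 40.0% ✓ — passes.
P4 (16 nt, A=3 T=2 G=6 C=5): longest run = 3 ✓; GC 11/16 = 68.8%, outside 37.8–60.2% ✗ — fails.

P2 and P3.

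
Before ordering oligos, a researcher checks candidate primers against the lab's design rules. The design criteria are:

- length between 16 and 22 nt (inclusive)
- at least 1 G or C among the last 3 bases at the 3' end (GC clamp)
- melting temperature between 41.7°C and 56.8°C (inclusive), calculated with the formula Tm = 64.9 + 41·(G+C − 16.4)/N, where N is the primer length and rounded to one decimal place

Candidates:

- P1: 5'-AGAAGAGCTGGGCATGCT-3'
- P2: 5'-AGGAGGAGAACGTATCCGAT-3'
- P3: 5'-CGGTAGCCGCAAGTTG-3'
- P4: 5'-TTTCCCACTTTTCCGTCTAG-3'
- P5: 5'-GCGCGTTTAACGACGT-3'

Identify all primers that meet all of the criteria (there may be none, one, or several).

P1, P2, P3, P4 and P5.

P1 (18 nt, A=5 T=3 G=7 C=3): length 18 ✓; 3' end GCT has 2 G/C ✓; Tm = 64.9 + 41·(10 − 16.4)/18 = 50.3°C ✓ — passes.
P2 (20 nt, A=7 T=3 G=7 C=3): length 20 ✓; 3' end GAT has 1 G/C ✓; Tm = 64.9 + 41·(10 − 16.4)/20 = 51.8°C ✓ — passes.
P3 (16 nt, A=3 T=3 G=6 C=4): length 16 ✓; 3' end TTG has 1 G/C ✓; Tm = 64.9 + 41·(10 − 16.4)/16 = 48.5°C ✓ — passes.
P4 (20 nt, A=2 T=9 G=2 C=7): length 20 ✓; 3' end TAG has 1 G/C ✓; Tm = 64.9 + 41·(9 − 16.4)/20 = 49.7°C ✓ — passes.
P5 (16 nt, A=3 T=4 G=5 C=4): length 16 ✓; 3' end CGT has 2 G/C ✓; Tm = 64.9 + 41·(9 − 16.4)/16 = 45.9°C ✓ — passes.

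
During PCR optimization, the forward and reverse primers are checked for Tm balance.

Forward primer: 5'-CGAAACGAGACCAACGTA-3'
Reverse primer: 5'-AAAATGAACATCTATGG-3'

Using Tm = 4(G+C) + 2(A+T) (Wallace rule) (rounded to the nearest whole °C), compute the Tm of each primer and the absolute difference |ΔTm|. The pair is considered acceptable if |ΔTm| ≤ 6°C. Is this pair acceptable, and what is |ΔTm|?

|ΔTm| = 10°C; the pair is not acceptable.

Forward: A=8 T=1 G=4 C=5 → Tm = 2·9 + 4·9 = 54°C.
Reverse: A=8 T=4 G=3 C=2 → Tm = 2·12 + 4·5 = 44°C.
|ΔTm| = |54 − 44| = 10°C, > 6°C.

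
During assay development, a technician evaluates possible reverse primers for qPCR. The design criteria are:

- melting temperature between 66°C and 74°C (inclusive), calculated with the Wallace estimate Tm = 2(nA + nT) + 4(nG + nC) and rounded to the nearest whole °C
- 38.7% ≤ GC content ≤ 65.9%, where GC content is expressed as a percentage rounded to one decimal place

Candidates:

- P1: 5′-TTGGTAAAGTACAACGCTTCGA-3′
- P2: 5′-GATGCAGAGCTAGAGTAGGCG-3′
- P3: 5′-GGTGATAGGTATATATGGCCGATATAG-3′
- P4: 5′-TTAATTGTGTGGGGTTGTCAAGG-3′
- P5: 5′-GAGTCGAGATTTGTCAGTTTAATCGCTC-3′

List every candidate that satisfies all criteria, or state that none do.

P1 (22 nt, A=7 T=6 G=5 C=4): Tm = 2·13 + 4·9 = 62°C, outside 66–74°C ✗; GC 9/22 = 40.9% ✓ — fails.
P2 (21 nt, A=6 T=3 G=9 C=3): Tm = 2·9 + 4·12 = 66°C ✓; GC 12/21 = 57.1% ✓ — passes.
P3 (27 nt, A=8 T=8 G=9 C=2): Tm = 2·16 + 4·11 = 76°C, outside 66–74°C ✗; GC 11/27 = 40.7% ✓ — fails.
P4 (23 nt, A=4 T=9 G=9 C=1): Tm = 2·13 + 4·10 = 66°C ✓; GC 10/23 = 43.5% ✓ — passes.
P5 (28 nt, A=6 T=10 G=7 C=5): Tm = 2·16 + 4·12 = 80°C, outside 66–74°C ✗; GC 12/28 = 42.9% ✓ — fails.

P2 and P4.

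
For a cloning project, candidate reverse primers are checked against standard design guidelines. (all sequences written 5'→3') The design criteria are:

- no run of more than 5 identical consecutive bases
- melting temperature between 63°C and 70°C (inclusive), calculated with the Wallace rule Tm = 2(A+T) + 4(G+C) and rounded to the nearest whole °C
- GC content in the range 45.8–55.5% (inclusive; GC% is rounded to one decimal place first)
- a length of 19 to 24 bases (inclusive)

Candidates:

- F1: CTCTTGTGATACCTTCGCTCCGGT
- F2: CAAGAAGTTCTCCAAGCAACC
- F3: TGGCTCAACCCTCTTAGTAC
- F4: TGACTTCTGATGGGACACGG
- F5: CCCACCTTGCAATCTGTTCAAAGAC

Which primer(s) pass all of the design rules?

F1 (24 nt, A=2 T=9 G=5 C=8): longest run = 2 ✓; Tm = 2·11 + 4·13 = 74°C, outside 63–70°C ✗; GC 13/24 = 54.2% ✓; length 24 ✓ — fails.
F2 (21 nt, A=8 T=3 G=3 C=7): longest run = 2 ✓; Tm = 2·11 + 4·10 = 62°C, outside 63–70°C ✗; GC 10/21 = 47.6% ✓; length 21 ✓ — fails.
F3 (20 nt, A=4 T=6 G=3 C=7): longest run = 3 ✓; Tm = 2·10 + 4·10 = 60°C, outside 63–70°C ✗; GC 10/20 = 50.0% ✓; length 20 ✓ — fails.
F4 (20 nt, A=4 T=5 G=7 C=4): longest run = 3 ✓; Tm = 2·9 + 4·11 = 62°C, outside 63–70°C ✗; GC 11/20 = 55.0% ✓; length 20 ✓ — fails.
F5 (25 nt, A=7 T=6 G=3 C=9): longest run = 3 ✓; Tm = 2·13 + 4·12 = 74°C, outside 63–70°C ✗; GC 12/25 = 48.0% ✓; length 25, outside 19–24 ✗ — fails.

None of the candidates satisfy all criteria.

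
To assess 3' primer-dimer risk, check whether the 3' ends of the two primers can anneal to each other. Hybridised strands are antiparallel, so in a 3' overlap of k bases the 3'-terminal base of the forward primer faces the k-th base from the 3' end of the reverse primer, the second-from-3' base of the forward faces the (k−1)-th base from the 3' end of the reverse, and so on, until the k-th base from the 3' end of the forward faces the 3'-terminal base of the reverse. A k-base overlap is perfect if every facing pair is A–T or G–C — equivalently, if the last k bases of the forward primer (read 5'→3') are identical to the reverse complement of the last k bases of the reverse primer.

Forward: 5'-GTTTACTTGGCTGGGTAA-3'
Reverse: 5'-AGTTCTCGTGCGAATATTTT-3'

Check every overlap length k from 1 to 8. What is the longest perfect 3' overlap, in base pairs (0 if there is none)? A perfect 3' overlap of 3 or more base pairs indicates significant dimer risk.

Last 8 bases (5'→3') — forward …CTGGGTAA, reverse …AATATTTT.
Reverse complement of the reverse primer's last 8 bases: AAAATATT; its first k bases are the reverse complement of the reverse primer's last k bases, so a perfect k-base overlap needs the forward primer's last k bases to equal them.
Comparing (forward last k vs required): k=1: A vs A ✓; k=2: AA vs AA ✓; k=3: TAA vs AAA ✗; k=4: GTAA vs AAAA ✗; k=5: GGTAA vs AAAAT ✗; k=6: GGGTAA vs AAAATA ✗; k=7: TGGGTAA vs AAAATAT ✗; k=8: CTGGGTAA vs AAAATATT ✗.
Perfect overlaps at k = 1, 2; the largest is 2.

Longest perfect overlap: 2 complementary base pairs; below the dimer-risk threshold (threshold 3).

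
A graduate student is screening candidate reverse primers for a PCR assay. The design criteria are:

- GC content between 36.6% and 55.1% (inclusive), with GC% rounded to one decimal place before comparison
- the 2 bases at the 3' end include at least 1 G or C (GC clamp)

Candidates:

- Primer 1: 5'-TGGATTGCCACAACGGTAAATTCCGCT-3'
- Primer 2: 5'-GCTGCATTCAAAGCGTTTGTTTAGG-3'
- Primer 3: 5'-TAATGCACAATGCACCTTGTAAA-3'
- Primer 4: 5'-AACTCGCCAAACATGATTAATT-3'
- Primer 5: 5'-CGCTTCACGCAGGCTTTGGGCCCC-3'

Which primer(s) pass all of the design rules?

Primer 1 (27 nt, A=7 T=7 G=6 C=7): GC 13/27 = 48.1% ✓; 3' end CT has 1 G/C ✓ — passes.
Primer 2 (25 nt, A=5 T=9 G=7 C=4): GC 11/25 = 44.0% ✓; 3' end GG has 2 G/C ✓ — passes.
Primer 3 (23 nt, A=9 T=6 G=3 C=5): GC 8/23 = 34.8%, outside 36.6–55.1% ✗; 3' end AA has 0 G/C, need ≥1 ✗ — fails.
Primer 4 (22 nt, A=9 T=6 G=2 C=5): GC 7/22 = 31.8%, outside 36.6–55.1% ✗; 3' end TT has 0 G/C, need ≥1 ✗ — fails.
Primer 5 (24 nt, A=2 T=5 G=7 C=10): GC 17/24 = 70.8%, outside 36.6–55.1% ✗; 3' end CC has 2 G/C ✓ — fails.

Primer 1 and Primer 2.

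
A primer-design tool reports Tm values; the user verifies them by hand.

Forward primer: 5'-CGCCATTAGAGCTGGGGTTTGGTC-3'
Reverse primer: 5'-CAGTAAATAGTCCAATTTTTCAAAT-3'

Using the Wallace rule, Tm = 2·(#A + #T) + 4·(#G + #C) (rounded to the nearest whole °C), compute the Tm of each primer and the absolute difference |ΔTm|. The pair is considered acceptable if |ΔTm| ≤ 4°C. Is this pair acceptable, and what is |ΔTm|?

|ΔTm| = 14°C; the pair is not acceptable.

Forward: A=3 T=7 G=9 C=5 → Tm = 2·10 + 4·14 = 76°C.
Reverse: A=10 T=9 G=2 C=4 → Tm = 2·19 + 4·6 = 62°C.
|ΔTm| = |76 − 62| = 14°C, > 4°C.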